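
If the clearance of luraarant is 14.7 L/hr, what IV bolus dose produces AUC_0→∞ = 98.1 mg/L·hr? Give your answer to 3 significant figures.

Dose = 1440 mg

Dose_iv = CL × AUC_0→∞
     = 14.7 × 98.1 = 1442.07 mg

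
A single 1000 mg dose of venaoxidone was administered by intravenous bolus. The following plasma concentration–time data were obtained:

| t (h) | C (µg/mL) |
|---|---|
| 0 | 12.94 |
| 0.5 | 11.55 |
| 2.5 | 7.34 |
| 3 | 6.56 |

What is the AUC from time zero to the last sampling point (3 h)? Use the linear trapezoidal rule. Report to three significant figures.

Trapezoidal AUC_0→3:
  [0→0.5]: (12.94+11.55)/2 × 0.5 = 6.1225
  [0.5→2.5]: (11.55+7.34)/2 × 2 = 18.89
  [2.5→3]: (7.34+6.56)/2 × 0.5 = 3.475
  Sum = 28.4875 µg/mL·h

AUC = 28.5 µg/mL·h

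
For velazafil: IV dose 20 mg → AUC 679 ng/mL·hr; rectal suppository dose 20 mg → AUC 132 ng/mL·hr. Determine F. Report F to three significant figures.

F = (AUC_ev / D_ev) / (AUC_iv / D_iv)
  = (132/20) / (679/20)
  = 6.6 / 33.95 = 0.1944

F = 0.194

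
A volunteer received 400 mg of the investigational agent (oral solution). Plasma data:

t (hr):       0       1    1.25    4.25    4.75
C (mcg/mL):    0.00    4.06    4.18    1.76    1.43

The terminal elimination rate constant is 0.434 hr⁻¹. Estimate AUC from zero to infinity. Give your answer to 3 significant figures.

Trapezoidal AUC_0→4.75:
  [0→1]: (0.00+4.06)/2 × 1 = 2.03
  [1→1.25]: (4.06+4.18)/2 × 0.25 = 1.03
  [1.25→4.25]: (4.18+1.76)/2 × 3 = 8.91
  [4.25→4.75]: (1.76+1.43)/2 × 0.5 = 0.7975
  Sum = 12.7675 mcg/mL·hr
Extrapolated tail: C_last / k_e = 1.43 / 0.434 = 3.295
AUC_0→∞ = 12.7675 + 3.295 = 16.0625 mcg/mL·hr

AUC = 16.1 mcg/mL·hr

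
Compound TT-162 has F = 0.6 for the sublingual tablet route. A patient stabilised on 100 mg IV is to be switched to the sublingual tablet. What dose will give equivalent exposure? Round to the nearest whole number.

For equal systemic exposure: F × D_ev = D_iv
D_ev = D_iv / F = 100 / 0.6 = 166.667 mg

D_sublingual = 167 mg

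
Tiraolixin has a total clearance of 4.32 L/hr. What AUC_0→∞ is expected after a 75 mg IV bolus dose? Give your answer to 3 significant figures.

AUC_0→∞ = Dose_iv / CL
        = 75 / 4.32 = 17.3611 mg/L·hr

AUC = 17.4 mg/L·hr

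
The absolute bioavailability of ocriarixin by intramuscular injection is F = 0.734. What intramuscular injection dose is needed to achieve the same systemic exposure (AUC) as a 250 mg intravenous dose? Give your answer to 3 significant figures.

D_intramuscular = 341 mg

For equal systemic exposure: F × D_ev = D_iv
D_ev = D_iv / F = 250 / 0.734 = 340.599 mg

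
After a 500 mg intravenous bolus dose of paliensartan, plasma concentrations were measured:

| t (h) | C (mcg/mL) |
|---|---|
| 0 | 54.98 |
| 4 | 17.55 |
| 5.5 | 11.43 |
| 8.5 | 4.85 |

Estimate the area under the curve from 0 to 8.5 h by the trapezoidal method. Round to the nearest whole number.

Trapezoidal AUC_0→8.5:
  [0→4]: (54.98+17.55)/2 × 4 = 145.06
  [4→5.5]: (17.55+11.43)/2 × 1.5 = 21.735
  [5.5→8.5]: (11.43+4.85)/2 × 3 = 24.42
  Sum = 191.215 mcg/mL·h

AUC = 191 mcg/mL·h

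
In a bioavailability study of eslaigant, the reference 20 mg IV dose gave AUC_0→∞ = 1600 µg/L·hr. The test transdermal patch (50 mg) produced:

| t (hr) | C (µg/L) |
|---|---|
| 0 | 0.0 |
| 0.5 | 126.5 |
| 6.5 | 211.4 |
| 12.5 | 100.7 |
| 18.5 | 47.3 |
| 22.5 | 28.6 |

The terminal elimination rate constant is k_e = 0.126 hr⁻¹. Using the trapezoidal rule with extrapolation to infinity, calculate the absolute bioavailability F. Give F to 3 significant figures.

Trapezoidal AUC_0→22.5 (transdermal patch):
  [0→0.5]: (0.0+126.5)/2 × 0.5 = 31.625
  [0.5→6.5]: (126.5+211.4)/2 × 6 = 1013.7
  [6.5→12.5]: (211.4+100.7)/2 × 6 = 936.3
  [12.5→18.5]: (100.7+47.3)/2 × 6 = 444.0
  [18.5→22.5]: (47.3+28.6)/2 × 4 = 151.8
  Sum = 2577.425 µg/L·hr
Tail: C_last/k_e = 28.6/0.126 = 226.984
AUC_0→∞ (transdermal patch) = 2577.425 + 226.984 = 2804.409 µg/L·hr
F = (AUC_ev/D_ev)/(AUC_iv/D_iv) = (2804.409/50)/(1600/20) = 56.08818/80 = 0.7011

F = 0.701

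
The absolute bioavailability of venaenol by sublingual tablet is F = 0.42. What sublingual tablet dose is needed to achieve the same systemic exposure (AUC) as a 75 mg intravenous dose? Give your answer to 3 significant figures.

D_sublingual = 179 mg

For equal systemic exposure: F × D_ev = D_iv
D_ev = D_iv / F = 75 / 0.42 = 178.571 mg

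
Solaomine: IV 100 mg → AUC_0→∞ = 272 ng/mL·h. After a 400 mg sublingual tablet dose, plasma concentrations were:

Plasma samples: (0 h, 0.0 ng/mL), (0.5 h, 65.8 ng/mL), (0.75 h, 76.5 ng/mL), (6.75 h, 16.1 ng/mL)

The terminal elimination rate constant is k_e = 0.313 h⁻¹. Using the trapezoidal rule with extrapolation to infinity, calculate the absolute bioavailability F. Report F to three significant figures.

Trapezoidal AUC_0→6.75 (sublingual tablet):
  [0→0.5]: (0.0+65.8)/2 × 0.5 = 16.45
  [0.5→0.75]: (65.8+76.5)/2 × 0.25 = 17.7875
  [0.75→6.75]: (76.5+16.1)/2 × 6 = 277.8
  Sum = 312.0375 ng/mL·h
Tail: C_last/k_e = 16.1/0.313 = 51.438
AUC_0→∞ (sublingual tablet) = 312.0375 + 51.438 = 363.4755 ng/mL·h
F = (AUC_ev/D_ev)/(AUC_iv/D_iv) = (363.4755/400)/(272/100) = 0.90868875/2.72 = 0.3341

F = 0.334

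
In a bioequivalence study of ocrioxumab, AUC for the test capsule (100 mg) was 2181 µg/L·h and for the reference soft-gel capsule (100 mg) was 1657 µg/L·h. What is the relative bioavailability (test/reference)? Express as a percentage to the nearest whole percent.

F_rel = 132%

F_rel = (AUC_test/D_test) / (AUC_ref/D_ref)
      = (2181/100) / (1657/100)
      = 21.81 / 16.57 = 1.3162 = 131.62%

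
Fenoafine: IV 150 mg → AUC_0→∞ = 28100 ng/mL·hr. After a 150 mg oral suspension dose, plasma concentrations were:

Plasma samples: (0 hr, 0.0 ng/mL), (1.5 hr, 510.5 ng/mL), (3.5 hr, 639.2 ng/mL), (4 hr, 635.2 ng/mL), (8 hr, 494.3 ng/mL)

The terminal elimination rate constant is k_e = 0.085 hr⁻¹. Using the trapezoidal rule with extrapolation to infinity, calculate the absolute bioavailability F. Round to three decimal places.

Trapezoidal AUC_0→8 (oral suspension):
  [0→1.5]: (0.0+510.5)/2 × 1.5 = 382.875
  [1.5→3.5]: (510.5+639.2)/2 × 2 = 1149.7
  [3.5→4]: (639.2+635.2)/2 × 0.5 = 318.6
  [4→8]: (635.2+494.3)/2 × 4 = 2259.0
  Sum = 4110.175 ng/mL·hr
Tail: C_last/k_e = 494.3/0.085 = 5815.294
AUC_0→∞ (oral suspension) = 4110.175 + 5815.294 = 9925.469 ng/mL·hr
F = (AUC_ev/D_ev)/(AUC_iv/D_iv) = (9925.469/150)/(28100/150) = 66.1698/187.333 = 0.3532

F = 0.353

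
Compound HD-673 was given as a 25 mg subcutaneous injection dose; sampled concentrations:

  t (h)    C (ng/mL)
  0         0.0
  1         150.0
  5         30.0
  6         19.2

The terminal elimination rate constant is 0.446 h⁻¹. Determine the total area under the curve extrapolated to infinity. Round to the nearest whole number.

AUC = 503 ng/mL·h

Trapezoidal AUC_0→6:
  [0→1]: (0.0+150.0)/2 × 1 = 75.0
  [1→5]: (150.0+30.0)/2 × 4 = 360.0
  [5→6]: (30.0+19.2)/2 × 1 = 24.6
  Sum = 459.6 ng/mL·h
Extrapolated tail: C_last / k_e = 19.2 / 0.446 = 43.049
AUC_0→∞ = 459.6 + 43.049 = 502.649 ng/mL·h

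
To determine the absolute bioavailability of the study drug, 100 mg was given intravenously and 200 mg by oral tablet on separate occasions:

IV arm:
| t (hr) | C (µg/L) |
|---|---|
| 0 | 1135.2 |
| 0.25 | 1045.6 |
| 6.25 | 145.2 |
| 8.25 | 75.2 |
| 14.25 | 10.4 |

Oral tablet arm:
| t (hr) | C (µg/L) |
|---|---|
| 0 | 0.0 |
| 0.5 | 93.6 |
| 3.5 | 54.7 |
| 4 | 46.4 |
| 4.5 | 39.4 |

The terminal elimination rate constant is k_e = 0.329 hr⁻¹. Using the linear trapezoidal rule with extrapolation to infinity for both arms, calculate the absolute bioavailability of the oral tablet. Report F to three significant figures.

Trapezoidal AUC_0→14.25 (IV):
  [0→0.25]: (1135.2+1045.6)/2 × 0.25 = 272.6
  [0.25→6.25]: (1045.6+145.2)/2 × 6 = 3572.4
  [6.25→8.25]: (145.2+75.2)/2 × 2 = 220.4
  [8.25→14.25]: (75.2+10.4)/2 × 6 = 256.8
  Sum = 4322.2 µg/L·hr
IV tail: 10.4/0.329 = 31.611; AUC_iv,0→∞ = 4322.2 + 31.611 = 4353.811 µg/L·hr
Trapezoidal AUC_0→4.5 (oral tablet):
  [0→0.5]: (0.0+93.6)/2 × 0.5 = 23.4
  [0.5→3.5]: (93.6+54.7)/2 × 3 = 222.45
  [3.5→4]: (54.7+46.4)/2 × 0.5 = 25.275
  [4→4.5]: (46.4+39.4)/2 × 0.5 = 21.45
  Sum = 292.575 µg/L·hr
oral tablet tail: 39.4/0.329 = 119.757; AUC_ev,0→∞ = 292.575 + 119.757 = 412.332 µg/L·hr
F = (AUC_ev/D_ev)/(AUC_iv/D_iv) = (412.332/200)/(4353.811/100) = 2.06166/43.53811 = 0.0474

F = 0.0474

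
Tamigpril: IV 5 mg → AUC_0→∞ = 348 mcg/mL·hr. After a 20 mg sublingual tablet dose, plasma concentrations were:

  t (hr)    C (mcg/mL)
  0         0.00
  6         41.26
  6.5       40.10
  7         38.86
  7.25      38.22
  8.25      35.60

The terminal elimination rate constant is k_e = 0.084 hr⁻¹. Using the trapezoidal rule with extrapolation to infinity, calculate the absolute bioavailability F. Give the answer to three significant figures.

Trapezoidal AUC_0→8.25 (sublingual tablet):
  [0→6]: (0.00+41.26)/2 × 6 = 123.78
  [6→6.5]: (41.26+40.10)/2 × 0.5 = 20.34
  [6.5→7]: (40.10+38.86)/2 × 0.5 = 19.74
  [7→7.25]: (38.86+38.22)/2 × 0.25 = 9.635
  [7.25→8.25]: (38.22+35.60)/2 × 1 = 36.91
  Sum = 210.405 mcg/mL·hr
Tail: C_last/k_e = 35.60/0.084 = 423.810
AUC_0→∞ (sublingual tablet) = 210.405 + 423.810 = 634.215 mcg/mL·hr
F = (AUC_ev/D_ev)/(AUC_iv/D_iv) = (634.215/20)/(348/5) = 31.71075/69.6 = 0.4556

F = 0.456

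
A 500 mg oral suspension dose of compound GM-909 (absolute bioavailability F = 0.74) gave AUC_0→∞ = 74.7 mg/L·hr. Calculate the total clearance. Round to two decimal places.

CL = F × Dose / AUC_0→∞
   = 0.74 × 500 / 74.7 = 4.95315 L/hr

CL = 4.95 L/hr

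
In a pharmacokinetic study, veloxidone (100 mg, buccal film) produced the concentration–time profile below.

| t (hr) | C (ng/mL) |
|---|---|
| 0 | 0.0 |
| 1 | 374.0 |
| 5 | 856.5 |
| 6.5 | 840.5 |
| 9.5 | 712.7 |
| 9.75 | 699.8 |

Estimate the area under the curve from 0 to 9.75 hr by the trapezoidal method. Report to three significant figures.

AUC = 6430 ng/mL·hr

Trapezoidal AUC_0→9.75:
  [0→1]: (0.0+374.0)/2 × 1 = 187.0
  [1→5]: (374.0+856.5)/2 × 4 = 2461.0
  [5→6.5]: (856.5+840.5)/2 × 1.5 = 1272.75
  [6.5→9.5]: (840.5+712.7)/2 × 3 = 2329.8
  [9.5→9.75]: (712.7+699.8)/2 × 0.25 = 176.5625
  Sum = 6427.1125 ng/mL·hr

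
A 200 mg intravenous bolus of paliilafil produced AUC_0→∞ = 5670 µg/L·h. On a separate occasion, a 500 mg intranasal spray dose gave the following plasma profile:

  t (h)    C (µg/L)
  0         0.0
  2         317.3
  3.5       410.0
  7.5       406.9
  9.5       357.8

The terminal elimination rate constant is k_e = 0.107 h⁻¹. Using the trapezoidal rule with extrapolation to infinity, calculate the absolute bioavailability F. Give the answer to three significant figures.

Trapezoidal AUC_0→9.5 (intranasal spray):
  [0→2]: (0.0+317.3)/2 × 2 = 317.3
  [2→3.5]: (317.3+410.0)/2 × 1.5 = 545.475
  [3.5→7.5]: (410.0+406.9)/2 × 4 = 1633.8
  [7.5→9.5]: (406.9+357.8)/2 × 2 = 764.7
  Sum = 3261.275 µg/L·h
Tail: C_last/k_e = 357.8/0.107 = 3343.925
AUC_0→∞ (intranasal spray) = 3261.275 + 3343.925 = 6605.2 µg/L·h
F = (AUC_ev/D_ev)/(AUC_iv/D_iv) = (6605.2/500)/(5670/200) = 13.2104/28.35 = 0.4660

F = 0.466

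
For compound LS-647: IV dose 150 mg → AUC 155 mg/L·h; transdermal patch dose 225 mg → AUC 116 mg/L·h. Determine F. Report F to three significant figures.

F = 0.499

F = (AUC_ev / D_ev) / (AUC_iv / D_iv)
  = (116/225) / (155/150)
  = 0.515556 / 1.03333 = 0.4989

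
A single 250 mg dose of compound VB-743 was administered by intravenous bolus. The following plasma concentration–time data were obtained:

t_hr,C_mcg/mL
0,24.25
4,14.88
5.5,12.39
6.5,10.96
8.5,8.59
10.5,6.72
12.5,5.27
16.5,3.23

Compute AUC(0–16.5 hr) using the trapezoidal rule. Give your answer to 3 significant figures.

AUC = 174 mcg/mL·hr

Trapezoidal AUC_0→16.5:
  [0→4]: (24.25+14.88)/2 × 4 = 78.26
  [4→5.5]: (14.88+12.39)/2 × 1.5 = 20.4525
  [5.5→6.5]: (12.39+10.96)/2 × 1 = 11.675
  [6.5→8.5]: (10.96+8.59)/2 × 2 = 19.55
  [8.5→10.5]: (8.59+6.72)/2 × 2 = 15.31
  [10.5→12.5]: (6.72+5.27)/2 × 2 = 11.99
  [12.5→16.5]: (5.27+3.23)/2 × 4 = 17.0
  Sum = 174.2375 mcg/mL·hr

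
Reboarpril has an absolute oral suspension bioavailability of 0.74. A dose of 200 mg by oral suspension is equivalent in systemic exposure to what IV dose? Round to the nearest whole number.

D_iv = 148 mg

Systemic exposure from an extravascular dose = F × D_ev, so the equivalent IV dose is F × D_ev.
D_iv = F × D_ev = 0.74 × 200 = 148 mg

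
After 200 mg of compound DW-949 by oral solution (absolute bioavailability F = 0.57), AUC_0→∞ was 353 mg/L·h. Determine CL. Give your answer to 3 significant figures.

CL = F × Dose / AUC_0→∞
   = 0.57 × 200 / 353 = 0.322946 L/h

CL = 0.323 L/h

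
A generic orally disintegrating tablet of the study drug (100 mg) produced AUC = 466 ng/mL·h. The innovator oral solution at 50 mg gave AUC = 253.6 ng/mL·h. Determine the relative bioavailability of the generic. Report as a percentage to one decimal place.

F_rel = 91.9%

F_rel = (AUC_test/D_test) / (AUC_ref/D_ref)
      = (466/100) / (253.6/50)
      = 4.66 / 5.072 = 0.9188 = 91.88%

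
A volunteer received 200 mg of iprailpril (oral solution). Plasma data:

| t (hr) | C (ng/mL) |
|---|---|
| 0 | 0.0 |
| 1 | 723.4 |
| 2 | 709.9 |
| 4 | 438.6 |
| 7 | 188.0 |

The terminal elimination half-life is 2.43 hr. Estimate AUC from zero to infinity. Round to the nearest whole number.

Trapezoidal AUC_0→7:
  [0→1]: (0.0+723.4)/2 × 1 = 361.7
  [1→2]: (723.4+709.9)/2 × 1 = 716.65
  [2→4]: (709.9+438.6)/2 × 2 = 1148.5
  [4→7]: (438.6+188.0)/2 × 3 = 939.9
  Sum = 3166.75 ng/mL·hr
k_e = ln2 / t½ = 0.693147 / 2.43 = 0.2852 hr^-1
Extrapolated tail: C_last / k_e = 188.0 / 0.2852 = 659.187
AUC_0→∞ = 3166.75 + 659.187 = 3825.937 ng/mL·hr

AUC = 3826 ng/mL·hr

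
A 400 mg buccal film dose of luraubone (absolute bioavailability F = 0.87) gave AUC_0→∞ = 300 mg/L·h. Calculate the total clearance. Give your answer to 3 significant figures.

CL = 1.16 L/h

CL = F × Dose / AUC_0→∞
   = 0.87 × 400 / 300 = 1.16 L/h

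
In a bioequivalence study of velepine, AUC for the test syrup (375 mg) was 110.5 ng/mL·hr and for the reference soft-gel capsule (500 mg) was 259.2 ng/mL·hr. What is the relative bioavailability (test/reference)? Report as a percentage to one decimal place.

F_rel = 56.8%

F_rel = (AUC_test/D_test) / (AUC_ref/D_ref)
      = (110.5/375) / (259.2/500)
      = 0.294667 / 0.5184 = 0.5684 = 56.84%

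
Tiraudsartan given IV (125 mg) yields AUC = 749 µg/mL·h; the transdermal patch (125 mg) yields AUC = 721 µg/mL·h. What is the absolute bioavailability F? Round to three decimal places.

F = 0.963

F = (AUC_ev / D_ev) / (AUC_iv / D_iv)
  = (721/125) / (749/125)
  = 5.768 / 5.992 = 0.9626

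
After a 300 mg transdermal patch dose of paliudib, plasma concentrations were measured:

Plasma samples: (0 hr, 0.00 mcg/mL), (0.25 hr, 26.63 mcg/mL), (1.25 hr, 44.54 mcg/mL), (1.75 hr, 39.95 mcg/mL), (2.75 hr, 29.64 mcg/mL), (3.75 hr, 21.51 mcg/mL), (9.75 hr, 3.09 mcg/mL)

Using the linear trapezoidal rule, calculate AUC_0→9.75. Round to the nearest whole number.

AUC = 194 mcg/mL·hr

Trapezoidal AUC_0→9.75:
  [0→0.25]: (0.00+26.63)/2 × 0.25 = 3.32875
  [0.25→1.25]: (26.63+44.54)/2 × 1 = 35.585
  [1.25→1.75]: (44.54+39.95)/2 × 0.5 = 21.1225
  [1.75→2.75]: (39.95+29.64)/2 × 1 = 34.795
  [2.75→3.75]: (29.64+21.51)/2 × 1 = 25.575
  [3.75→9.75]: (21.51+3.09)/2 × 6 = 73.8
  Sum = 194.20625 mcg/mL·hr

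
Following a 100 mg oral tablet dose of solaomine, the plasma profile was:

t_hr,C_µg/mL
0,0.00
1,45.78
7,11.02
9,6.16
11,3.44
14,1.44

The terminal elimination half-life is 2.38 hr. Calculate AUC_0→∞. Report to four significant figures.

AUC = 232.3 µg/mL·hr

Trapezoidal AUC_0→14:
  [0→1]: (0.00+45.78)/2 × 1 = 22.89
  [1→7]: (45.78+11.02)/2 × 6 = 170.4
  [7→9]: (11.02+6.16)/2 × 2 = 17.18
  [9→11]: (6.16+3.44)/2 × 2 = 9.6
  [11→14]: (3.44+1.44)/2 × 3 = 7.32
  Sum = 227.39 µg/mL·hr
k_e = ln2 / t½ = 0.693147 / 2.38 = 0.2912 hr^-1
Extrapolated tail: C_last / k_e = 1.44 / 0.2912 = 4.945
AUC_0→∞ = 227.39 + 4.945 = 232.335 µg/mL·hr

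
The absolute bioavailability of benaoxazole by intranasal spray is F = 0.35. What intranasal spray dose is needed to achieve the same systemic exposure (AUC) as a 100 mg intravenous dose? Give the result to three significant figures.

D_intranasal = 286 mg

For equal systemic exposure: F × D_ev = D_iv
D_ev = D_iv / F = 100 / 0.35 = 285.714 mg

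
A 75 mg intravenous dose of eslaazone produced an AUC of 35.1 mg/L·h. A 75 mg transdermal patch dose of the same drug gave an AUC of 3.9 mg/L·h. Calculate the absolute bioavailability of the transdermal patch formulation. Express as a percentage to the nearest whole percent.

F = 11%

F = (AUC_ev / D_ev) / (AUC_iv / D_iv)
  = (3.9/75) / (35.1/75)
  = 0.052 / 0.468 = 0.1111
  = 11.11%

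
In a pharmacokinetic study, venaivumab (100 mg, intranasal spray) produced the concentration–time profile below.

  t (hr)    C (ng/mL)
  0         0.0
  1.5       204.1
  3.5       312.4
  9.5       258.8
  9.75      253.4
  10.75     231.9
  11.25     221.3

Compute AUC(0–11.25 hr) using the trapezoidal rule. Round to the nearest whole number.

Trapezoidal AUC_0→11.25:
  [0→1.5]: (0.0+204.1)/2 × 1.5 = 153.075
  [1.5→3.5]: (204.1+312.4)/2 × 2 = 516.5
  [3.5→9.5]: (312.4+258.8)/2 × 6 = 1713.6
  [9.5→9.75]: (258.8+253.4)/2 × 0.25 = 64.025
  [9.75→10.75]: (253.4+231.9)/2 × 1 = 242.65
  [10.75→11.25]: (231.9+221.3)/2 × 0.5 = 113.3
  Sum = 2803.15 ng/mL·hr

AUC = 2803 ng/mL·hr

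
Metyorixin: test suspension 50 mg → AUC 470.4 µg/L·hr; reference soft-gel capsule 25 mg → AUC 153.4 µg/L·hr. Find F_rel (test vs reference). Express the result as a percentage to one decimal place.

F_rel = (AUC_test/D_test) / (AUC_ref/D_ref)
      = (470.4/50) / (153.4/25)
      = 9.408 / 6.136 = 1.5332 = 153.32%

F_rel = 153.3%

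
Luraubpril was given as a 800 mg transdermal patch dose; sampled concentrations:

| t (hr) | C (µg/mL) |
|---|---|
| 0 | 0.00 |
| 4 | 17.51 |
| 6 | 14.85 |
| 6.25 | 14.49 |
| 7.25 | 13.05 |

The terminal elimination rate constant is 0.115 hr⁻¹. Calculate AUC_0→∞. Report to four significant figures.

Trapezoidal AUC_0→7.25:
  [0→4]: (0.00+17.51)/2 × 4 = 35.02
  [4→6]: (17.51+14.85)/2 × 2 = 32.36
  [6→6.25]: (14.85+14.49)/2 × 0.25 = 3.6675
  [6.25→7.25]: (14.49+13.05)/2 × 1 = 13.77
  Sum = 84.8175 µg/mL·hr
Extrapolated tail: C_last / k_e = 13.05 / 0.115 = 113.478
AUC_0→∞ = 84.8175 + 113.478 = 198.2955 µg/mL·hr

AUC = 198.3 µg/mL·hr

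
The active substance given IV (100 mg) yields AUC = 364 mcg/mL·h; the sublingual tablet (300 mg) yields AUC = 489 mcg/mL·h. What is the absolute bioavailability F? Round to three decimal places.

F = (AUC_ev / D_ev) / (AUC_iv / D_iv)
  = (489/300) / (364/100)
  = 1.63 / 3.64 = 0.4478

F = 0.448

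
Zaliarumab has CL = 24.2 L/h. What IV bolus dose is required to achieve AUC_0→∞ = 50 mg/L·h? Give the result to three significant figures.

Dose = 1210 mg

Dose_iv = CL × AUC_0→∞
     = 24.2 × 50 = 1210 mg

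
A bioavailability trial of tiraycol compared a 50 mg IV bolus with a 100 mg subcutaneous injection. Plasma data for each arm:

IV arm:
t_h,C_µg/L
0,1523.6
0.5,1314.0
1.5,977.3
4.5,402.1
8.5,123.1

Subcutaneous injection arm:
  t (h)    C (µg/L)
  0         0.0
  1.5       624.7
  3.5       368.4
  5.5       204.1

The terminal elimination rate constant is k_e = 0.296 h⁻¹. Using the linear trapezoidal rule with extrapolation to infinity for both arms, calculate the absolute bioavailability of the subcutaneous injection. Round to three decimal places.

F = 0.253

Trapezoidal AUC_0→8.5 (IV):
  [0→0.5]: (1523.6+1314.0)/2 × 0.5 = 709.4
  [0.5→1.5]: (1314.0+977.3)/2 × 1 = 1145.65
  [1.5→4.5]: (977.3+402.1)/2 × 3 = 2069.1
  [4.5→8.5]: (402.1+123.1)/2 × 4 = 1050.4
  Sum = 4974.55 µg/L·h
IV tail: 123.1/0.296 = 415.878; AUC_iv,0→∞ = 4974.55 + 415.878 = 5390.428 µg/L·h
Trapezoidal AUC_0→5.5 (subcutaneous injection):
  [0→1.5]: (0.0+624.7)/2 × 1.5 = 468.525
  [1.5→3.5]: (624.7+368.4)/2 × 2 = 993.1
  [3.5→5.5]: (368.4+204.1)/2 × 2 = 572.5
  Sum = 2034.125 µg/L·h
subcutaneous injection tail: 204.1/0.296 = 689.527; AUC_ev,0→∞ = 2034.125 + 689.527 = 2723.652 µg/L·h
F = (AUC_ev/D_ev)/(AUC_iv/D_iv) = (2723.652/100)/(5390.428/50) = 27.23652/107.80856 = 0.2526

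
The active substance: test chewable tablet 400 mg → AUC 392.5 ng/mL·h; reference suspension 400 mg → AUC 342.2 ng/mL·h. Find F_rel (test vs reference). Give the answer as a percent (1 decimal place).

F_rel = 114.7%

F_rel = (AUC_test/D_test) / (AUC_ref/D_ref)
      = (392.5/400) / (342.2/400)
      = 0.98125 / 0.8555 = 1.1470 = 114.70%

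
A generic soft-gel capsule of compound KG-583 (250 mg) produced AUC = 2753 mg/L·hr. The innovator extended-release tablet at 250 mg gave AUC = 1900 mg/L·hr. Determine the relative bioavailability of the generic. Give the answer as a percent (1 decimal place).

F_rel = 144.9%

F_rel = (AUC_test/D_test) / (AUC_ref/D_ref)
      = (2753/250) / (1900/250)
      = 11.012 / 7.6 = 1.4489 = 144.89%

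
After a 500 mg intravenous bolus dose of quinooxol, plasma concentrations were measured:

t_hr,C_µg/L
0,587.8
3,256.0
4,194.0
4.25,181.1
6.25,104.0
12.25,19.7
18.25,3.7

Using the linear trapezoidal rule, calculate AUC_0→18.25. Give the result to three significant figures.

AUC = 2260 µg/L·hr

Trapezoidal AUC_0→18.25:
  [0→3]: (587.8+256.0)/2 × 3 = 1265.7
  [3→4]: (256.0+194.0)/2 × 1 = 225.0
  [4→4.25]: (194.0+181.1)/2 × 0.25 = 46.8875
  [4.25→6.25]: (181.1+104.0)/2 × 2 = 285.1
  [6.25→12.25]: (104.0+19.7)/2 × 6 = 371.1
  [12.25→18.25]: (19.7+3.7)/2 × 6 = 70.2
  Sum = 2263.9875 µg/L·hr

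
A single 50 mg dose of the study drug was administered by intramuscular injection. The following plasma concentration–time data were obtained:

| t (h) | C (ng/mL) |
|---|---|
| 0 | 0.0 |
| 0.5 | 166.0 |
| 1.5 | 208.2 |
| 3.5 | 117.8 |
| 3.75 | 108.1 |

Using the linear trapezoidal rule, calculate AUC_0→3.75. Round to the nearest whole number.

Trapezoidal AUC_0→3.75:
  [0→0.5]: (0.0+166.0)/2 × 0.5 = 41.5
  [0.5→1.5]: (166.0+208.2)/2 × 1 = 187.1
  [1.5→3.5]: (208.2+117.8)/2 × 2 = 326.0
  [3.5→3.75]: (117.8+108.1)/2 × 0.25 = 28.2375
  Sum = 582.8375 ng/mL·h

AUC = 583 ng/mL·h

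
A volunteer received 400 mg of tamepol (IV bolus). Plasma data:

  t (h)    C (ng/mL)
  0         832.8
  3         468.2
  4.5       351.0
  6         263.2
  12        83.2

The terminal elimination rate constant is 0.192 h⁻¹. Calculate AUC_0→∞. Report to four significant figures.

Trapezoidal AUC_0→12:
  [0→3]: (832.8+468.2)/2 × 3 = 1951.5
  [3→4.5]: (468.2+351.0)/2 × 1.5 = 614.4
  [4.5→6]: (351.0+263.2)/2 × 1.5 = 460.65
  [6→12]: (263.2+83.2)/2 × 6 = 1039.2
  Sum = 4065.75 ng/mL·h
Extrapolated tail: C_last / k_e = 83.2 / 0.192 = 433.333
AUC_0→∞ = 4065.75 + 433.333 = 4499.083 ng/mL·h

AUC = 4499 ng/mL·h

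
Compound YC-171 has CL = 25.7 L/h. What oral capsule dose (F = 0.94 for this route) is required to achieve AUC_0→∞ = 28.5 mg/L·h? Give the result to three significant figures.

Dose = 779 mg

Dose = CL × AUC_0→∞ / F
     = 25.7 × 28.5 / 0.94 = 779.202 mg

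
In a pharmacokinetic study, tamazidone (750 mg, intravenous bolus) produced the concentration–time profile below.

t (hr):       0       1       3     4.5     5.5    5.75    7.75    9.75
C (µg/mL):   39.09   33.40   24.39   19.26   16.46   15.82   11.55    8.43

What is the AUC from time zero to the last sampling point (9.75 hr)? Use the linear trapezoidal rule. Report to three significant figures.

AUC = 196 µg/mL·hr

Trapezoidal AUC_0→9.75:
  [0→1]: (39.09+33.40)/2 × 1 = 36.245
  [1→3]: (33.40+24.39)/2 × 2 = 57.79
  [3→4.5]: (24.39+19.26)/2 × 1.5 = 32.7375
  [4.5→5.5]: (19.26+16.46)/2 × 1 = 17.86
  [5.5→5.75]: (16.46+15.82)/2 × 0.25 = 4.035
  [5.75→7.75]: (15.82+11.55)/2 × 2 = 27.37
  [7.75→9.75]: (11.55+8.43)/2 × 2 = 19.98
  Sum = 196.0175 µg/mL·hr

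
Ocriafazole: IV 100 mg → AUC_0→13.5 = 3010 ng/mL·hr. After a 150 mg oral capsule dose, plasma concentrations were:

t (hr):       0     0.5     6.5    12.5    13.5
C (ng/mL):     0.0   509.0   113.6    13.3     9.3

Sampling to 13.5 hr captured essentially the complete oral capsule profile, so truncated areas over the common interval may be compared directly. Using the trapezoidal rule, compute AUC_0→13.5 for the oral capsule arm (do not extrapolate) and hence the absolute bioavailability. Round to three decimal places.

F = 0.529

Trapezoidal AUC_0→13.5 (oral capsule):
  [0→0.5]: (0.0+509.0)/2 × 0.5 = 127.25
  [0.5→6.5]: (509.0+113.6)/2 × 6 = 1867.8
  [6.5→12.5]: (113.6+13.3)/2 × 6 = 380.7
  [12.5→13.5]: (13.3+9.3)/2 × 1 = 11.3
  Sum = 2387.05 ng/mL·hr
F = (AUC_ev/D_ev)/(AUC_iv/D_iv) = (2387.05/150)/(3010/100) = 15.9137/30.1 = 0.5287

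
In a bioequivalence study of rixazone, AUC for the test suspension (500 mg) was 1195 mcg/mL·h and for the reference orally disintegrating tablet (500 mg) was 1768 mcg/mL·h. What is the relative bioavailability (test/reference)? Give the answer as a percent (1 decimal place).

F_rel = (AUC_test/D_test) / (AUC_ref/D_ref)
      = (1195/500) / (1768/500)
      = 2.39 / 3.536 = 0.6759 = 67.59%

F_rel = 67.6%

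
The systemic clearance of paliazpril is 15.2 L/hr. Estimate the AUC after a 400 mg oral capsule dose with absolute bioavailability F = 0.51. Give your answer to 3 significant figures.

AUC = 13.4 mg/L·hr

AUC_0→∞ = F × Dose / CL
        = 0.51 × 400 / 15.2 = 13.4211 mg/L·hr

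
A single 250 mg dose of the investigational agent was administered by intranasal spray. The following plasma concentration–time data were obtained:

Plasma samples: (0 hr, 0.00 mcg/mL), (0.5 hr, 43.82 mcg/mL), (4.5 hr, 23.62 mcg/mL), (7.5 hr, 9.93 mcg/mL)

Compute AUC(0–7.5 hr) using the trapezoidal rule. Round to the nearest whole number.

AUC = 196 mcg/mL·hr

Trapezoidal AUC_0→7.5:
  [0→0.5]: (0.00+43.82)/2 × 0.5 = 10.955
  [0.5→4.5]: (43.82+23.62)/2 × 4 = 134.88
  [4.5→7.5]: (23.62+9.93)/2 × 3 = 50.325
  Sum = 196.16 mcg/mL·hr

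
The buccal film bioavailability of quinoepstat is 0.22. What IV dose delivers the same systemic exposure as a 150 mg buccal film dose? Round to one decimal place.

Systemic exposure from an extravascular dose = F × D_ev, so the equivalent IV dose is F × D_ev.
D_iv = F × D_ev = 0.22 × 150 = 33 mg

D_iv = 33.0 mg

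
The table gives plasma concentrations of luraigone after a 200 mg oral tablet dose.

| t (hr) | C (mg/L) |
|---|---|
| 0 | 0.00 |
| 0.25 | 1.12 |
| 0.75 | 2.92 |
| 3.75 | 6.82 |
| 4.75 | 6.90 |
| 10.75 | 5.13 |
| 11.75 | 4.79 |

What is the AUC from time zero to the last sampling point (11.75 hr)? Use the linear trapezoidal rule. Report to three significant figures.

AUC = 63.7 mg/L·hr

Trapezoidal AUC_0→11.75:
  [0→0.25]: (0.00+1.12)/2 × 0.25 = 0.14
  [0.25→0.75]: (1.12+2.92)/2 × 0.5 = 1.01
  [0.75→3.75]: (2.92+6.82)/2 × 3 = 14.61
  [3.75→4.75]: (6.82+6.90)/2 × 1 = 6.86
  [4.75→10.75]: (6.90+5.13)/2 × 6 = 36.09
  [10.75→11.75]: (5.13+4.79)/2 × 1 = 4.96
  Sum = 63.67 mg/L·hr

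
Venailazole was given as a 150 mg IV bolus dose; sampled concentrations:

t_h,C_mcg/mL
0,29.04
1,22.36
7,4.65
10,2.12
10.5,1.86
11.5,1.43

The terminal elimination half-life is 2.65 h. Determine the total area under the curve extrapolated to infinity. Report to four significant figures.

AUC = 125.0 mcg/mL·h

Trapezoidal AUC_0→11.5:
  [0→1]: (29.04+22.36)/2 × 1 = 25.7
  [1→7]: (22.36+4.65)/2 × 6 = 81.03
  [7→10]: (4.65+2.12)/2 × 3 = 10.155
  [10→10.5]: (2.12+1.86)/2 × 0.5 = 0.995
  [10.5→11.5]: (1.86+1.43)/2 × 1 = 1.645
  Sum = 119.525 mcg/mL·h
k_e = ln2 / t½ = 0.693147 / 2.65 = 0.2616 h^-1
Extrapolated tail: C_last / k_e = 1.43 / 0.2616 = 5.466
AUC_0→∞ = 119.525 + 5.466 = 124.991 mcg/mL·h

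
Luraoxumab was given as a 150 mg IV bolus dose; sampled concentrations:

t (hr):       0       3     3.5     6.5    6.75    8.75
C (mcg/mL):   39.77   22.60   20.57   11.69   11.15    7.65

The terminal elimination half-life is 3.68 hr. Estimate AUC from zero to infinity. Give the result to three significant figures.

Trapezoidal AUC_0→8.75:
  [0→3]: (39.77+22.60)/2 × 3 = 93.555
  [3→3.5]: (22.60+20.57)/2 × 0.5 = 10.7925
  [3.5→6.5]: (20.57+11.69)/2 × 3 = 48.39
  [6.5→6.75]: (11.69+11.15)/2 × 0.25 = 2.855
  [6.75→8.75]: (11.15+7.65)/2 × 2 = 18.8
  Sum = 174.3925 mcg/mL·hr
k_e = ln2 / t½ = 0.693147 / 3.68 = 0.1884 hr^-1
Extrapolated tail: C_last / k_e = 7.65 / 0.1884 = 40.605
AUC_0→∞ = 174.3925 + 40.605 = 214.9975 mcg/mL·hr

AUC = 215 mcg/mL·hr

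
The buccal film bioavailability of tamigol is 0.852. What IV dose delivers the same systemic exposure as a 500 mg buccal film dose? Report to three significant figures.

D_iv = 426 mg

Systemic exposure from an extravascular dose = F × D_ev, so the equivalent IV dose is F × D_ev.
D_iv = F × D_ev = 0.852 × 500 = 426 mg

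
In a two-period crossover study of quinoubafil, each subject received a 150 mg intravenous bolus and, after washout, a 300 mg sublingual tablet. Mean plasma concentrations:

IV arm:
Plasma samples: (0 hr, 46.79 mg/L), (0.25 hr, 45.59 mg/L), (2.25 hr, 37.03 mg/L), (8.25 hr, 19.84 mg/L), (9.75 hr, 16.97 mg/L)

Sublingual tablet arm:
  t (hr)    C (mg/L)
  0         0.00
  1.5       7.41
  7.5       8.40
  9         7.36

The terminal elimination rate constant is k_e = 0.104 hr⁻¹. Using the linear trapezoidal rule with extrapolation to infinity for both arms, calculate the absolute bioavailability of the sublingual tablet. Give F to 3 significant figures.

Trapezoidal AUC_0→9.75 (IV):
  [0→0.25]: (46.79+45.59)/2 × 0.25 = 11.5475
  [0.25→2.25]: (45.59+37.03)/2 × 2 = 82.62
  [2.25→8.25]: (37.03+19.84)/2 × 6 = 170.61
  [8.25→9.75]: (19.84+16.97)/2 × 1.5 = 27.6075
  Sum = 292.385 mg/L·hr
IV tail: 16.97/0.104 = 163.173; AUC_iv,0→∞ = 292.385 + 163.173 = 455.558 mg/L·hr
Trapezoidal AUC_0→9 (sublingual tablet):
  [0→1.5]: (0.00+7.41)/2 × 1.5 = 5.5575
  [1.5→7.5]: (7.41+8.40)/2 × 6 = 47.43
  [7.5→9]: (8.40+7.36)/2 × 1.5 = 11.82
  Sum = 64.8075 mg/L·hr
sublingual tablet tail: 7.36/0.104 = 70.769; AUC_ev,0→∞ = 64.8075 + 70.769 = 135.5765 mg/L·hr
F = (AUC_ev/D_ev)/(AUC_iv/D_iv) = (135.5765/300)/(455.558/150) = 0.451922/3.03705 = 0.1488

F = 0.149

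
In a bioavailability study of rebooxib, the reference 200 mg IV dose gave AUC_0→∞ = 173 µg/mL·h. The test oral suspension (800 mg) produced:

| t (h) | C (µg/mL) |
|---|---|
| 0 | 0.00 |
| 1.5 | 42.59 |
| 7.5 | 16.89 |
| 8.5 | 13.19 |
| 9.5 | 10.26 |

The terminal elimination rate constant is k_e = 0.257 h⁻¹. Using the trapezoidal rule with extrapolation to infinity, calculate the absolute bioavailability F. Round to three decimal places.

F = 0.400

Trapezoidal AUC_0→9.5 (oral suspension):
  [0→1.5]: (0.00+42.59)/2 × 1.5 = 31.9425
  [1.5→7.5]: (42.59+16.89)/2 × 6 = 178.44
  [7.5→8.5]: (16.89+13.19)/2 × 1 = 15.04
  [8.5→9.5]: (13.19+10.26)/2 × 1 = 11.725
  Sum = 237.1475 µg/mL·h
Tail: C_last/k_e = 10.26/0.257 = 39.922
AUC_0→∞ (oral suspension) = 237.1475 + 39.922 = 277.0695 µg/mL·h
F = (AUC_ev/D_ev)/(AUC_iv/D_iv) = (277.0695/800)/(173/200) = 0.346337/0.865 = 0.4004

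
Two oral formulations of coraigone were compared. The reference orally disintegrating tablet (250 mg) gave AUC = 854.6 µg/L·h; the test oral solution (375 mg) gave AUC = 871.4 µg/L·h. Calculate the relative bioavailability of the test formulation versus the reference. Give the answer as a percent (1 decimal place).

F_rel = 68.0%

F_rel = (AUC_test/D_test) / (AUC_ref/D_ref)
      = (871.4/375) / (854.6/250)
      = 2.32373 / 3.4184 = 0.6798 = 67.98%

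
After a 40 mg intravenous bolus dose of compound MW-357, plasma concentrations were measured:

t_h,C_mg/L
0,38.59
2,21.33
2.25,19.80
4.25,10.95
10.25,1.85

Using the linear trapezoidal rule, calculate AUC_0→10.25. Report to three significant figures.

Trapezoidal AUC_0→10.25:
  [0→2]: (38.59+21.33)/2 × 2 = 59.92
  [2→2.25]: (21.33+19.80)/2 × 0.25 = 5.14125
  [2.25→4.25]: (19.80+10.95)/2 × 2 = 30.75
  [4.25→10.25]: (10.95+1.85)/2 × 6 = 38.4
  Sum = 134.21125 mg/L·h

AUC = 134 mg/L·h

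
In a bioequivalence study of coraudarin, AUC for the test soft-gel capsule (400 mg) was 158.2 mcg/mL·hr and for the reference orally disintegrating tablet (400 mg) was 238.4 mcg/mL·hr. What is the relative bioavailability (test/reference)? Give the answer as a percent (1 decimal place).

F_rel = (AUC_test/D_test) / (AUC_ref/D_ref)
      = (158.2/400) / (238.4/400)
      = 0.3955 / 0.596 = 0.6636 = 66.36%

F_rel = 66.4%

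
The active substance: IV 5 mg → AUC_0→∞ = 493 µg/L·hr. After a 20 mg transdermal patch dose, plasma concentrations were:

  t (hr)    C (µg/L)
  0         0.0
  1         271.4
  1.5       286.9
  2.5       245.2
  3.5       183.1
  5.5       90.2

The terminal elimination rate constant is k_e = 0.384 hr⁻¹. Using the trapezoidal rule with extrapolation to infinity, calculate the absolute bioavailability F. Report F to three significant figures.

Trapezoidal AUC_0→5.5 (transdermal patch):
  [0→1]: (0.0+271.4)/2 × 1 = 135.7
  [1→1.5]: (271.4+286.9)/2 × 0.5 = 139.575
  [1.5→2.5]: (286.9+245.2)/2 × 1 = 266.05
  [2.5→3.5]: (245.2+183.1)/2 × 1 = 214.15
  [3.5→5.5]: (183.1+90.2)/2 × 2 = 273.3
  Sum = 1028.775 µg/L·hr
Tail: C_last/k_e = 90.2/0.384 = 234.896
AUC_0→∞ (transdermal patch) = 1028.775 + 234.896 = 1263.671 µg/L·hr
F = (AUC_ev/D_ev)/(AUC_iv/D_iv) = (1263.671/20)/(493/5) = 63.18355/98.6 = 0.6408

F = 0.641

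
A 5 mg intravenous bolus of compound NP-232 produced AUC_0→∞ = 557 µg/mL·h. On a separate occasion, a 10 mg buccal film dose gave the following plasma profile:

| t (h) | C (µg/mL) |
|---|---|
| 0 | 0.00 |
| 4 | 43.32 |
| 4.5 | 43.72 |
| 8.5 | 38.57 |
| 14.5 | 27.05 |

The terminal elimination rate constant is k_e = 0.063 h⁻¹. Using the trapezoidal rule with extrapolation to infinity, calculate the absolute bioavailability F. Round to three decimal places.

F = 0.807

Trapezoidal AUC_0→14.5 (buccal film):
  [0→4]: (0.00+43.32)/2 × 4 = 86.64
  [4→4.5]: (43.32+43.72)/2 × 0.5 = 21.76
  [4.5→8.5]: (43.72+38.57)/2 × 4 = 164.58
  [8.5→14.5]: (38.57+27.05)/2 × 6 = 196.86
  Sum = 469.84 µg/mL·h
Tail: C_last/k_e = 27.05/0.063 = 429.365
AUC_0→∞ (buccal film) = 469.84 + 429.365 = 899.205 µg/mL·h
F = (AUC_ev/D_ev)/(AUC_iv/D_iv) = (899.205/10)/(557/5) = 89.9205/111.4 = 0.8072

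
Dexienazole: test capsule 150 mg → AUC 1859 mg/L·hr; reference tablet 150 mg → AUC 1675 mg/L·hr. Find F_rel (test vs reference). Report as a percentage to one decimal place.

F_rel = 111.0%

F_rel = (AUC_test/D_test) / (AUC_ref/D_ref)
      = (1859/150) / (1675/150)
      = 12.3933 / 11.1667 = 1.1098 = 110.98%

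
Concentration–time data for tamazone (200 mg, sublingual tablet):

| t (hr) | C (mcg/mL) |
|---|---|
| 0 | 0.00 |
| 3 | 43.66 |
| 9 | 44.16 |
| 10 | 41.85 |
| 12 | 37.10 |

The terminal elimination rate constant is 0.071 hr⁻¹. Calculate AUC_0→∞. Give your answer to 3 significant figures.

Trapezoidal AUC_0→12:
  [0→3]: (0.00+43.66)/2 × 3 = 65.49
  [3→9]: (43.66+44.16)/2 × 6 = 263.46
  [9→10]: (44.16+41.85)/2 × 1 = 43.005
  [10→12]: (41.85+37.10)/2 × 2 = 78.95
  Sum = 450.905 mcg/mL·hr
Extrapolated tail: C_last / k_e = 37.10 / 0.071 = 522.535
AUC_0→∞ = 450.905 + 522.535 = 973.44 mcg/mL·hr

AUC = 973 mcg/mL·hr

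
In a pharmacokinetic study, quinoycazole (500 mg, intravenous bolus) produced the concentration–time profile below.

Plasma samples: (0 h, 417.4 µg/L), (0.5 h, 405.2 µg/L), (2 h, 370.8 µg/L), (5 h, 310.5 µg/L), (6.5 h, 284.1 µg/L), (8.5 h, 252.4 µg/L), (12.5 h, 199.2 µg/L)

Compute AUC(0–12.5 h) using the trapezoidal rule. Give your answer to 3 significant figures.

Trapezoidal AUC_0→12.5:
  [0→0.5]: (417.4+405.2)/2 × 0.5 = 205.65
  [0.5→2]: (405.2+370.8)/2 × 1.5 = 582.0
  [2→5]: (370.8+310.5)/2 × 3 = 1021.95
  [5→6.5]: (310.5+284.1)/2 × 1.5 = 445.95
  [6.5→8.5]: (284.1+252.4)/2 × 2 = 536.5
  [8.5→12.5]: (252.4+199.2)/2 × 4 = 903.2
  Sum = 3695.25 µg/L·h

AUC = 3700 µg/L·h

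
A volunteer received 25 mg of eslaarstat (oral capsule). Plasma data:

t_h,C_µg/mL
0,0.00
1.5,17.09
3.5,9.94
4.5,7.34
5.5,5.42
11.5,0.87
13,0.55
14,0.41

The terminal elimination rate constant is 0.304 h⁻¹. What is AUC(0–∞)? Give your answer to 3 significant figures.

AUC = 76.6 µg/mL·h

Trapezoidal AUC_0→14:
  [0→1.5]: (0.00+17.09)/2 × 1.5 = 12.8175
  [1.5→3.5]: (17.09+9.94)/2 × 2 = 27.03
  [3.5→4.5]: (9.94+7.34)/2 × 1 = 8.64
  [4.5→5.5]: (7.34+5.42)/2 × 1 = 6.38
  [5.5→11.5]: (5.42+0.87)/2 × 6 = 18.87
  [11.5→13]: (0.87+0.55)/2 × 1.5 = 1.065
  [13→14]: (0.55+0.41)/2 × 1 = 0.48
  Sum = 75.2825 µg/mL·h
Extrapolated tail: C_last / k_e = 0.41 / 0.304 = 1.349
AUC_0→∞ = 75.2825 + 1.349 = 76.6315 µg/mL·h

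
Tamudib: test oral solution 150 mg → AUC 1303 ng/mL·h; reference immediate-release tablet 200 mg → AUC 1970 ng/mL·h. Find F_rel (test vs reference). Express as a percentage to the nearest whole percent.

F_rel = (AUC_test/D_test) / (AUC_ref/D_ref)
      = (1303/150) / (1970/200)
      = 8.68667 / 9.85 = 0.8819 = 88.19%

F_rel = 88%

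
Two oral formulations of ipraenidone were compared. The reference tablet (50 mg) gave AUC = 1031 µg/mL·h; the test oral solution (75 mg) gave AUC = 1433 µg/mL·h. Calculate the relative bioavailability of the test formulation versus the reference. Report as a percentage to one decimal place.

F_rel = (AUC_test/D_test) / (AUC_ref/D_ref)
      = (1433/75) / (1031/50)
      = 19.1067 / 20.62 = 0.9266 = 92.66%

F_rel = 92.7%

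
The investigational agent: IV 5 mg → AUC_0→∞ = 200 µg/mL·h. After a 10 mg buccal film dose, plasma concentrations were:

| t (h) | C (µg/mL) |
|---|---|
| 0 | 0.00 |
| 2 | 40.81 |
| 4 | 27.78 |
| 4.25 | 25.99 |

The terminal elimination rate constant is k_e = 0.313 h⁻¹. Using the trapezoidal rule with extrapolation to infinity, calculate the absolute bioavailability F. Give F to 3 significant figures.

F = 0.498

Trapezoidal AUC_0→4.25 (buccal film):
  [0→2]: (0.00+40.81)/2 × 2 = 40.81
  [2→4]: (40.81+27.78)/2 × 2 = 68.59
  [4→4.25]: (27.78+25.99)/2 × 0.25 = 6.72125
  Sum = 116.12125 µg/mL·h
Tail: C_last/k_e = 25.99/0.313 = 83.035
AUC_0→∞ (buccal film) = 116.12125 + 83.035 = 199.15625 µg/mL·h
F = (AUC_ev/D_ev)/(AUC_iv/D_iv) = (199.15625/10)/(200/5) = 19.915625/40 = 0.4979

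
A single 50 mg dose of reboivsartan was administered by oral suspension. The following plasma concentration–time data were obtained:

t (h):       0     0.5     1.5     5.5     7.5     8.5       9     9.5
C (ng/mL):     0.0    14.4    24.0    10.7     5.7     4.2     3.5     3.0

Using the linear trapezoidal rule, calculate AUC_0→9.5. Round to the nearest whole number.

Trapezoidal AUC_0→9.5:
  [0→0.5]: (0.0+14.4)/2 × 0.5 = 3.6
  [0.5→1.5]: (14.4+24.0)/2 × 1 = 19.2
  [1.5→5.5]: (24.0+10.7)/2 × 4 = 69.4
  [5.5→7.5]: (10.7+5.7)/2 × 2 = 16.4
  [7.5→8.5]: (5.7+4.2)/2 × 1 = 4.95
  [8.5→9]: (4.2+3.5)/2 × 0.5 = 1.925
  [9→9.5]: (3.5+3.0)/2 × 0.5 = 1.625
  Sum = 117.1 ng/mL·h

AUC = 117 ng/mL·h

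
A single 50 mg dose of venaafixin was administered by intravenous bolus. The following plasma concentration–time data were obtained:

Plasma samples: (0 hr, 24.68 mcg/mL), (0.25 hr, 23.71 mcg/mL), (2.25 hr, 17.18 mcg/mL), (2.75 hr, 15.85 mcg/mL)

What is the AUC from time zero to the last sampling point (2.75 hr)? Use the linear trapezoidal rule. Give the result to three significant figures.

Trapezoidal AUC_0→2.75:
  [0→0.25]: (24.68+23.71)/2 × 0.25 = 6.04875
  [0.25→2.25]: (23.71+17.18)/2 × 2 = 40.89
  [2.25→2.75]: (17.18+15.85)/2 × 0.5 = 8.2575
  Sum = 55.19625 mcg/mL·hr

AUC = 55.2 mcg/mL·hr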